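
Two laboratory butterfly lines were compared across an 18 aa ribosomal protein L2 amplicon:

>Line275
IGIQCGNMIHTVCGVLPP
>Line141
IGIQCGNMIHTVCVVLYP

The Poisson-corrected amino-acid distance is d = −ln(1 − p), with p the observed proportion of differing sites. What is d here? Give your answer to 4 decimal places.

The sequences differ at positions 14 (G/V), 17 (P/Y).
p = 2/18 = 0.111111.
d = −ln(1 − 0.111111) = −ln(0.888889) = 0.1178.

0.1178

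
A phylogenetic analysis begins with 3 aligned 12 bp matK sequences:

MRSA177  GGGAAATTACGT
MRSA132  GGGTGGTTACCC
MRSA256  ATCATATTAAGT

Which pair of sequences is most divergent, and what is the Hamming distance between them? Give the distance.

9

Pairwise Hamming distances:
  MRSA177 vs MRSA132: 5
  MRSA177 vs MRSA256: 5
  MRSA132 vs MRSA256: 9
The largest is 9, between MRSA132 and MRSA256.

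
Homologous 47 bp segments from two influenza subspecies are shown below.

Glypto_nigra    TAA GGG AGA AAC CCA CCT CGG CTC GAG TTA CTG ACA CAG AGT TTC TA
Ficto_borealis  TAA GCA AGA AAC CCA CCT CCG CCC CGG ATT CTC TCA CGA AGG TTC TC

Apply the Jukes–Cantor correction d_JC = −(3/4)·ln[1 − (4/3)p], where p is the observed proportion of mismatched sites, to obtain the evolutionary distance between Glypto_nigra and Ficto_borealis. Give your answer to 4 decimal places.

Mismatches occur at site 5 (G↔C), site 6 (G↔A), site 20 (G↔C), site 23 (T↔C), site 25 (G↔C), site 26 (A↔G), site 28 (T↔A), site 30 (A↔T), site 33 (G↔C), site 34 (A↔T), site 38 (A↔G), site 39 (G↔A), site 42 (T↔G), site 47 (A↔C).
p = 14/47 = 0.297872.
d = −0.75 · ln(1 − (4/3)·0.297872) = −0.75 · ln(0.602837) = −0.75 · (-0.506108) = 0.3796.

0.3796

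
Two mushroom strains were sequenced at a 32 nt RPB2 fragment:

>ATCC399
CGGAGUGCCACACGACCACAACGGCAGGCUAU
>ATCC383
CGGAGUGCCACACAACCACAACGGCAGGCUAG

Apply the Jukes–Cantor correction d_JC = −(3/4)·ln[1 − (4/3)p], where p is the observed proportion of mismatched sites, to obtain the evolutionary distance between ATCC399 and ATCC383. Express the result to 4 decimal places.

0.0653

Differing sites — 14:G/A; 32:U/G.
p = 2/32 = 0.062500.
d = −0.75 · ln(1 − (4/3)·0.062500) = −0.75 · ln(0.916667) = −0.75 · (-0.087011) = 0.0653.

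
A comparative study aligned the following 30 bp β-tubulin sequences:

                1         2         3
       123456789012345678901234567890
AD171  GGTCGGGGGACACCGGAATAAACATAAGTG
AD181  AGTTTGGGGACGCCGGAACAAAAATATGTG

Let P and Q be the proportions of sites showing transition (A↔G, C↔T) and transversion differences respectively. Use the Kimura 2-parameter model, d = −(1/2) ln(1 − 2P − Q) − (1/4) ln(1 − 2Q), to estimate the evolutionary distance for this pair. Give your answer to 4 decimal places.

Mismatches occur at site 1 (G/A, transition), site 4 (C/T, transition), site 5 (G/T, transversion), site 12 (A/G, transition), site 19 (T/C, transition), site 23 (C/A, transversion), site 27 (A/T, transversion).
Of the 7 differences, 4 transitions and 3 transversions over 30 sites: P = 4/30 = 0.133333, Q = 3/30 = 0.100000.
d = −0.5·ln(0.633334) − 0.25·ln(0.800000) = −0.5·(-0.456757) − 0.25·(-0.223144) = 0.2842.

0.2842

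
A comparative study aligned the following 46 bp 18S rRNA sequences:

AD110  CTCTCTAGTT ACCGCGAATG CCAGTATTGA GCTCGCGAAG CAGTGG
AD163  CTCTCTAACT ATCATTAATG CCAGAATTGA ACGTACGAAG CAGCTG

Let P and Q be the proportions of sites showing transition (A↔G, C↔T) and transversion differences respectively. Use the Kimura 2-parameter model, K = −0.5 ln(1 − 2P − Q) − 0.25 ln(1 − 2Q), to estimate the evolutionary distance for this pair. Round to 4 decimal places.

0.3731

Differing sites — 8:G/A (Ti); 9:T/C (Ti); 12:C/T (Ti); 14:G/A (Ti); 15:C/T (Ti); 16:G/T (Tv); 25:T/A (Tv); 31:G/A (Ti); 33:T/G (Tv); 34:C/T (Ti); 35:G/A (Ti); 44:T/C (Ti); 45:G/T (Tv).
Of the 13 differences, 9 transitions and 4 transversions over 46 sites: P = 9/46 = 0.195652, Q = 4/46 = 0.086957.
d = −0.5·ln(0.521739) − 0.25·ln(0.826086) = −0.5·(-0.650588) − 0.25·(-0.191056) = 0.3731.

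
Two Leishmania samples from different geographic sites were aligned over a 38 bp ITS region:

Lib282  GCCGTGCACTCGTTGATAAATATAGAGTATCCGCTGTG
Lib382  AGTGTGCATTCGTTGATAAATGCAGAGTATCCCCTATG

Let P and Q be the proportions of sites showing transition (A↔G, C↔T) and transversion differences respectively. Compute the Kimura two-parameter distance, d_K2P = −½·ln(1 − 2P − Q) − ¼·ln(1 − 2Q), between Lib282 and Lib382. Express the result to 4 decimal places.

0.2576

Differing sites — 1:G/A (Ti); 2:C/G (Tv); 3:C/T (Ti); 9:C/T (Ti); 22:A/G (Ti); 23:T/C (Ti); 33:G/C (Tv); 36:G/A (Ti).
Of the 8 differences, 6 transitions and 2 transversions over 38 sites: P = 6/38 = 0.157895, Q = 2/38 = 0.052632.
d = −0.5·ln(0.631578) − 0.25·ln(0.894736) = −0.5·(-0.459534) − 0.25·(-0.111227) = 0.2576.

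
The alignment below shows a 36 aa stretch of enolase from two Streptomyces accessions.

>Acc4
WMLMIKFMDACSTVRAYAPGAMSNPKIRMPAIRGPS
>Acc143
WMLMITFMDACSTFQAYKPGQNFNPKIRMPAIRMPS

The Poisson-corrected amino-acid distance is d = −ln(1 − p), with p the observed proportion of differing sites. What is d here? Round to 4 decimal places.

0.2513

Mismatches occur at site 6 (K↔T), site 14 (V↔F), site 15 (R↔Q), site 18 (A↔K), site 21 (A↔Q), site 22 (M↔N), site 23 (S↔F), site 34 (G↔M).
p = 8/36 = 0.222222.
d = −ln(1 − 0.222222) = −ln(0.777778) = 0.2513.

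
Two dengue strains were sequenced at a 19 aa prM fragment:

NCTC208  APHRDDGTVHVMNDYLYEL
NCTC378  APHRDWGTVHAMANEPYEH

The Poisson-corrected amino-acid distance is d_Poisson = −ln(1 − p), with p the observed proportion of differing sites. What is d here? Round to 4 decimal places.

0.4595

The sequences differ at positions 6 (D/W), 11 (V/A), 13 (N/A), 14 (D/N), 15 (Y/E), 16 (L/P), 19 (L/H).
p = 7/19 = 0.368421.
d = −ln(1 − 0.368421) = −ln(0.631579) = 0.4595.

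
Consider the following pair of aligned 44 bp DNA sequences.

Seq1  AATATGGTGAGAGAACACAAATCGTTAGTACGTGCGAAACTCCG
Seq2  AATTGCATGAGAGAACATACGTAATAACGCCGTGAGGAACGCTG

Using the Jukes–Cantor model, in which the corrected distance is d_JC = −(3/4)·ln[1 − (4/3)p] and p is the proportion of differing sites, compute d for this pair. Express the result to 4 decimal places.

Differing sites — 4:A/T; 5:T/G; 6:G/C; 7:G/A; 18:C/T; 20:A/C; 21:A/G; 23:C/A; 24:G/A; 26:T/A; 28:G/C; 29:T/G; 30:A/C; 35:C/A; 37:A/G; 41:T/G; 43:C/T.
p = 17/44 = 0.386364.
d = −0.75 · ln(1 − (4/3)·0.386364) = −0.75 · ln(0.484848) = −0.75 · (-0.723920) = 0.5429.

0.5429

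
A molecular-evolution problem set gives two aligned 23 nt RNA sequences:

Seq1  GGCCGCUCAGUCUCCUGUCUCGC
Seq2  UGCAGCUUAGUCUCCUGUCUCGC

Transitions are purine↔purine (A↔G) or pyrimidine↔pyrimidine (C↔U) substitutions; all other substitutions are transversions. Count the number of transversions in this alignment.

2

Differing sites — 1:G/U (Tv); 4:C/A (Tv); 8:C/U (Ti).
Of the 3 differences, 1 transition and 2 transversions, so the answer is 2.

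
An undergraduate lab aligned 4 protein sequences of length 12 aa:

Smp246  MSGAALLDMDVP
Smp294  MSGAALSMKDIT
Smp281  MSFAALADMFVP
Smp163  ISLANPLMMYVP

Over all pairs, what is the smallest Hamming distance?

Pairwise Hamming distances:
  Smp246 vs Smp294: 5
  Smp246 vs Smp281: 3
  Smp246 vs Smp163: 6
  Smp294 vs Smp281: 7
  Smp294 vs Smp163: 9
  Smp281 vs Smp163: 7
The smallest is 3, between Smp246 and Smp281.

3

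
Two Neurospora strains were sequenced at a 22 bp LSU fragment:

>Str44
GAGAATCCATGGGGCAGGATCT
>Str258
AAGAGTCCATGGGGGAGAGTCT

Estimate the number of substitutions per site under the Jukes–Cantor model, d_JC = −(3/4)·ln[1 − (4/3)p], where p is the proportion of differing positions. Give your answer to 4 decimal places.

The sequences differ at positions 1 (G/A), 5 (A/G), 15 (C/G), 18 (G/A), 19 (A/G).
p = 5/22 = 0.227273.
d = −0.75 · ln(1 − (4/3)·0.227273) = −0.75 · ln(0.696969) = −0.75 · (-0.361014) = 0.2708.

0.2708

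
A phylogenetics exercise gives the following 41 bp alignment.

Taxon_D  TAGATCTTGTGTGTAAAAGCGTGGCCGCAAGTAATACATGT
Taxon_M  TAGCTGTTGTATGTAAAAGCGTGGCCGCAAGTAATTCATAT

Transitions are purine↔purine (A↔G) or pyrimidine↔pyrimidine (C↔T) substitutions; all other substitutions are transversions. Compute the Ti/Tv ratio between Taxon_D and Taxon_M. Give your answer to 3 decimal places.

0.667

Mismatches occur at site 4 (A/C, transversion), site 6 (C/G, transversion), site 11 (G/A, transition), site 36 (A/T, transversion), site 40 (G/A, transition).
Of the 5 differences, 2 transitions and 3 transversions, so Ti/Tv = 2/3 = 0.667.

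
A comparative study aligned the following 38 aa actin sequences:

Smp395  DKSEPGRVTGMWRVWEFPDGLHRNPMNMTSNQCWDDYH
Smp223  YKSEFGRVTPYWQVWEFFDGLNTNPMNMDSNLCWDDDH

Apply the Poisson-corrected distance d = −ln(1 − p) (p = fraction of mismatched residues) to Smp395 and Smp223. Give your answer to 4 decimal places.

Differing sites — 1:D/Y; 5:P/F; 10:G/P; 11:M/Y; 13:R/Q; 18:P/F; 22:H/N; 23:R/T; 29:T/D; 32:Q/L; 37:Y/D.
p = 11/38 = 0.289474.
d = −ln(1 − 0.289474) = −ln(0.710526) = 0.3417.

0.3417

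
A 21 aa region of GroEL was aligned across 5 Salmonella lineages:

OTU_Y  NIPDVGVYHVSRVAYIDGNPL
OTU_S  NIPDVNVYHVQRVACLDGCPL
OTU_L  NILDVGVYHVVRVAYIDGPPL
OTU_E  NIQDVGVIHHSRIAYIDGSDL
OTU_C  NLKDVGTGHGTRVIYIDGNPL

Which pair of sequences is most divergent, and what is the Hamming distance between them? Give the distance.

11

Pairwise Hamming distances:
  OTU_Y vs OTU_S: 5
  OTU_Y vs OTU_L: 3
  OTU_Y vs OTU_E: 6
  OTU_Y vs OTU_C: 7
  OTU_S vs OTU_L: 6
  OTU_S vs OTU_E: 10
  OTU_S vs OTU_C: 11
  OTU_L vs OTU_E: 7
  OTU_L vs OTU_C: 8
  OTU_E vs OTU_C: 10
The largest is 11, between OTU_S and OTU_C.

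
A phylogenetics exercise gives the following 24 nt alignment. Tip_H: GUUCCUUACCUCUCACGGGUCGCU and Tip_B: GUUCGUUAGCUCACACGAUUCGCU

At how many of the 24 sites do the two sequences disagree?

The sequences differ at positions 5 (C/G), 9 (C/G), 13 (U/A), 18 (G/A), 19 (G/U).
That gives 5 mismatches out of 24 aligned sites, so the Hamming distance is 5.

5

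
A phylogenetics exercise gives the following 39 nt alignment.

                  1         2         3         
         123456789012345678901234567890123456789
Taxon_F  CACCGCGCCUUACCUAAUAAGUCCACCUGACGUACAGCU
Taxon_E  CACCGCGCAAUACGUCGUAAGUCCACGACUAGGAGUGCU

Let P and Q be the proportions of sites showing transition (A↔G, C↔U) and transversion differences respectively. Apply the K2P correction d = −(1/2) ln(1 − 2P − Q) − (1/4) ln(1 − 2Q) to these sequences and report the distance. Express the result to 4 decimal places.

0.4612

Mismatches occur at site 9 (C/A, transversion), site 10 (U/A, transversion), site 14 (C/G, transversion), site 16 (A/C, transversion), site 17 (A/G, transition), site 27 (C/G, transversion), site 28 (U/A, transversion), site 29 (G/C, transversion), site 30 (A/U, transversion), site 31 (C/A, transversion), site 33 (U/G, transversion), site 35 (C/G, transversion), site 36 (A/U, transversion).
Of the 13 differences, 1 transition and 12 transversions over 39 sites: P = 1/39 = 0.025641, Q = 12/39 = 0.307692.
d = −0.5·ln(0.641026) − 0.25·ln(0.384616) = −0.5·(-0.444685) − 0.25·(-0.955510) = 0.4612.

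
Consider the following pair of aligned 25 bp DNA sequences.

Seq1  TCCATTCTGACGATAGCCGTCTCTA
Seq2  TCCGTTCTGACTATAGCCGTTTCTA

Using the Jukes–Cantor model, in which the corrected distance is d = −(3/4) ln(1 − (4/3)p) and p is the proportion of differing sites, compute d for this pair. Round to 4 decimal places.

Mismatches occur at site 4 (A/G), site 12 (G/T), site 21 (C/T).
p = 3/25 = 0.120000.
d = −0.75 · ln(1 − (4/3)·0.120000) = −0.75 · ln(0.840000) = −0.75 · (-0.174353) = 0.1308.

0.1308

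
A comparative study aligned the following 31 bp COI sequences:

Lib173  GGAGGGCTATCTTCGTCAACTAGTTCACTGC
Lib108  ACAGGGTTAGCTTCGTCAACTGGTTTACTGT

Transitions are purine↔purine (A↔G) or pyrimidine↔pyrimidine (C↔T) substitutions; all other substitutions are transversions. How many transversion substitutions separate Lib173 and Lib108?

Differing sites — 1:G/A (Ti); 2:G/C (Tv); 7:C/T (Ti); 10:T/G (Tv); 22:A/G (Ti); 26:C/T (Ti); 31:C/T (Ti).
Of the 7 differences, 5 transitions and 2 transversions, so the answer is 2.

2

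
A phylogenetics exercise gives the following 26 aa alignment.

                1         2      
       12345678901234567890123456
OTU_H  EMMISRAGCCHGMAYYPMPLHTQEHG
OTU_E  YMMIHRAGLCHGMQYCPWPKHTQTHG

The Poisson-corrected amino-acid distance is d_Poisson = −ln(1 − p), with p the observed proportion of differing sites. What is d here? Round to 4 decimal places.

The sequences differ at positions 1 (E/Y), 5 (S/H), 9 (C/L), 14 (A/Q), 16 (Y/C), 18 (M/W), 20 (L/K), 24 (E/T).
p = 8/26 = 0.307692.
d = −ln(1 − 0.307692) = −ln(0.692308) = 0.3677.

0.3677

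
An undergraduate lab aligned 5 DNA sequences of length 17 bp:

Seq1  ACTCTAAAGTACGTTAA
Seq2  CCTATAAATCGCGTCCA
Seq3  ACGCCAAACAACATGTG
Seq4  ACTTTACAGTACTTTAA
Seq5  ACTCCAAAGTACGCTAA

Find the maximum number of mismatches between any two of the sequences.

11

Pairwise Hamming distances:
  Seq1 vs Seq2: 7
  Seq1 vs Seq3: 8
  Seq1 vs Seq4: 3
  Seq1 vs Seq5: 2
  Seq2 vs Seq3: 11
  Seq2 vs Seq4: 9
  Seq2 vs Seq5: 9
  Seq3 vs Seq4: 10
  Seq3 vs Seq5: 8
  Seq4 vs Seq5: 5
The largest is 11, between Seq2 and Seq3.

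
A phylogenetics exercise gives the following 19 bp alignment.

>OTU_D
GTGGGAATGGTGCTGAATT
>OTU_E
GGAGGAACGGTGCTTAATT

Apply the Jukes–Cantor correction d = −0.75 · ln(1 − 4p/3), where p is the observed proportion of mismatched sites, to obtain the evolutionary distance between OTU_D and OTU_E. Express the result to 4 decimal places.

0.2471

Differing sites — 2:T/G; 3:G/A; 8:T/C; 15:G/T.
p = 4/19 = 0.210526.
d = −0.75 · ln(1 − (4/3)·0.210526) = −0.75 · ln(0.719299) = −0.75 · (-0.329478) = 0.2471.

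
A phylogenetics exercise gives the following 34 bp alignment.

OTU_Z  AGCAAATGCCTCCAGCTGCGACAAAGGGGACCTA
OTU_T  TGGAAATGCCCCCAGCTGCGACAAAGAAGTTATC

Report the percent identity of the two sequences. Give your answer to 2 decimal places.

Differing sites — 1:A/T; 3:C/G; 11:T/C; 27:G/A; 28:G/A; 30:A/T; 31:C/T; 32:C/A; 34:A/C.
25 of the 34 sites match, so the percent identity is 25/34 × 100 = 73.53%.

73.53%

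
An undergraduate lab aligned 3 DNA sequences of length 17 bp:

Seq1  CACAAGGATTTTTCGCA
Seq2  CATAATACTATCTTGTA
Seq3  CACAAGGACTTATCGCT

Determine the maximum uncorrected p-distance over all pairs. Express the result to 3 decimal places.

0.588

Pairwise Hamming distances:
  Seq1 vs Seq2: 8
  Seq1 vs Seq3: 3
  Seq2 vs Seq3: 10
The largest is 10 mismatches, between Seq2 and Seq3; p = 10/17 = 0.588.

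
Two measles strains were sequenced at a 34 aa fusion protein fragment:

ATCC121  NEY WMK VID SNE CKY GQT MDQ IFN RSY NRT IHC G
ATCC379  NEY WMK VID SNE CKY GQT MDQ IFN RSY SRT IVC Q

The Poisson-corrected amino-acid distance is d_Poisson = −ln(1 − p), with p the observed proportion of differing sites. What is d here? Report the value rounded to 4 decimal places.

0.0924

Differing sites — 28:N/S; 32:H/V; 34:G/Q.
p = 3/34 = 0.088235.
d = −ln(1 − 0.088235) = −ln(0.911765) = 0.0924.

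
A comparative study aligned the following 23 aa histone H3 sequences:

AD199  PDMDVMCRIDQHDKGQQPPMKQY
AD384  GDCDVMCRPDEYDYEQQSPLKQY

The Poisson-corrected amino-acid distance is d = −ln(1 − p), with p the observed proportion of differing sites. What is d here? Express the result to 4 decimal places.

Differing sites — 1:P/G; 3:M/C; 9:I/P; 11:Q/E; 12:H/Y; 14:K/Y; 15:G/E; 18:P/S; 20:M/L.
p = 9/23 = 0.391304.
d = −ln(1 − 0.391304) = −ln(0.608696) = 0.4964.

0.4964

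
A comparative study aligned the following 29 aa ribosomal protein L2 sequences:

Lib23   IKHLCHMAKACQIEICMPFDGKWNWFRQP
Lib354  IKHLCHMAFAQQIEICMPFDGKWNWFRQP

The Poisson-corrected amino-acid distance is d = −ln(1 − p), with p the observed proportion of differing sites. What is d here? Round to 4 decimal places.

Mismatches occur at site 9 (K↔F), site 11 (C↔Q).
p = 2/29 = 0.068966.
d = −ln(1 − 0.068966) = −ln(0.931034) = 0.0715.

0.0715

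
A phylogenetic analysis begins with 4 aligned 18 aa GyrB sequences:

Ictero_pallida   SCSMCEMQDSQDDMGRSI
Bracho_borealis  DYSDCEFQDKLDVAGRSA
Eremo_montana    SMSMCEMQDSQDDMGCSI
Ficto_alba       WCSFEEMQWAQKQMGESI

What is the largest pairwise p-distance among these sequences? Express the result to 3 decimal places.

Pairwise Hamming distances:
  Ictero_pallida vs Bracho_borealis: 9
  Ictero_pallida vs Eremo_montana: 2
  Ictero_pallida vs Ficto_alba: 8
  Bracho_borealis vs Eremo_montana: 10
  Bracho_borealis vs Ficto_alba: 13
  Eremo_montana vs Ficto_alba: 9
The largest is 13 mismatches, between Bracho_borealis and Ficto_alba; p = 13/18 = 0.722.

0.722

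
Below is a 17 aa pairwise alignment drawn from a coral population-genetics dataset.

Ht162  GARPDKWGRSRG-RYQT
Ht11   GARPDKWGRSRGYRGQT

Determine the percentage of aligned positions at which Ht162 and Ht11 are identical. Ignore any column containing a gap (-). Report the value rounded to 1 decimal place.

93.8%

Excluding the 1 gap column leaves 16 comparable sites.
Differing sites — 15:Y/G.
15 of the 16 comparable sites match, so the percent identity is 15/16 × 100 = 93.8%.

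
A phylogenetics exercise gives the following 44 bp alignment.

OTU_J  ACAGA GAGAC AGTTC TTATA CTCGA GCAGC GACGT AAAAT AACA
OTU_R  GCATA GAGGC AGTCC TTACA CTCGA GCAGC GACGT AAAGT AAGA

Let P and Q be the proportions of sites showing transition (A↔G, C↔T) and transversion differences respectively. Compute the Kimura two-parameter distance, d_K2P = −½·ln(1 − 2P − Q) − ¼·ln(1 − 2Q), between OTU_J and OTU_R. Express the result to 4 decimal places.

Differing sites — 1:A/G (Ti); 4:G/T (Tv); 9:A/G (Ti); 14:T/C (Ti); 19:T/C (Ti); 39:A/G (Ti); 43:C/G (Tv).
Of the 7 differences, 5 transitions and 2 transversions over 44 sites: P = 5/44 = 0.113636, Q = 2/44 = 0.045455.
d = −0.5·ln(0.727273) − 0.25·ln(0.909090) = −0.5·(-0.318453) − 0.25·(-0.095311) = 0.1831.

0.1831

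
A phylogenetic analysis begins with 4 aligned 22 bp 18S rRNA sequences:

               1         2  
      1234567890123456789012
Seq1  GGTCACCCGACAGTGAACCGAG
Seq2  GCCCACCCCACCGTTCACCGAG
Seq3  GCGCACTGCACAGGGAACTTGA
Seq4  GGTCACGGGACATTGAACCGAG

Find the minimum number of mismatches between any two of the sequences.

Pairwise Hamming distances:
  Seq1 vs Seq2: 6
  Seq1 vs Seq3: 10
  Seq1 vs Seq4: 3
  Seq2 vs Seq3: 11
  Seq2 vs Seq4: 9
  Seq3 vs Seq4: 10
The smallest is 3, between Seq1 and Seq4.

3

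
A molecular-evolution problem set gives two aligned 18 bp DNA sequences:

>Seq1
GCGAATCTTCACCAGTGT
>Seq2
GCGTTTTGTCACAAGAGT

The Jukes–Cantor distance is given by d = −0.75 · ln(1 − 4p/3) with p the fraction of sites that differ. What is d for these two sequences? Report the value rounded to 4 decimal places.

The sequences differ at positions 4 (A/T), 5 (A/T), 7 (C/T), 8 (T/G), 13 (C/A), 16 (T/A).
p = 6/18 = 0.333333.
d = −0.75 · ln(1 − (4/3)·0.333333) = −0.75 · ln(0.555556) = −0.75 · (-0.587786) = 0.4408.

0.4408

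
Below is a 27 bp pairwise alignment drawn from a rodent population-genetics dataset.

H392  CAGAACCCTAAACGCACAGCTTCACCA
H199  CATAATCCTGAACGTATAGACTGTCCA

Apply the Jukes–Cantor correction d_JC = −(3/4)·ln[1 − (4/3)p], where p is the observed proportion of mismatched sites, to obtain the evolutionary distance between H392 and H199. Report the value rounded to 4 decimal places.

0.4408

Differing sites — 3:G/T; 6:C/T; 10:A/G; 15:C/T; 17:C/T; 20:C/A; 21:T/C; 23:C/G; 24:A/T.
p = 9/27 = 0.333333.
d = −0.75 · ln(1 − (4/3)·0.333333) = −0.75 · ln(0.555556) = −0.75 · (-0.587786) = 0.4408.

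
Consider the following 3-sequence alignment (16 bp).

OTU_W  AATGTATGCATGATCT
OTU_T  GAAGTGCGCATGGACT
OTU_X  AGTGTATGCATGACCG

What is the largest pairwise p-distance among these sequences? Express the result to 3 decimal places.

Pairwise Hamming distances:
  OTU_W vs OTU_T: 6
  OTU_W vs OTU_X: 3
  OTU_T vs OTU_X: 8
The largest is 8 mismatches, between OTU_T and OTU_X; p = 8/16 = 0.500.

0.500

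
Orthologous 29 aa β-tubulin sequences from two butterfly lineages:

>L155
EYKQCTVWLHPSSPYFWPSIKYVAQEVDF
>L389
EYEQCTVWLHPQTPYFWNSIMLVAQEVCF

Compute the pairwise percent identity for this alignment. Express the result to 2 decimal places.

Mismatches occur at site 3 (K/E), site 12 (S/Q), site 13 (S/T), site 18 (P/N), site 21 (K/M), site 22 (Y/L), site 28 (D/C).
22 of the 29 sites match, so the percent identity is 22/29 × 100 = 75.86%.

75.86%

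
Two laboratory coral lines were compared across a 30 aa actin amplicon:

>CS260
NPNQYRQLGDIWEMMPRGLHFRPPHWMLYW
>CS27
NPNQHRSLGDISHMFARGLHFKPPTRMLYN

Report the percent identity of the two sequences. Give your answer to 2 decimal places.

Differing sites — 5:Y/H; 7:Q/S; 12:W/S; 13:E/H; 15:M/F; 16:P/A; 22:R/K; 25:H/T; 26:W/R; 30:W/N.
20 of the 30 sites match, so the percent identity is 20/30 × 100 = 66.67%.

66.67%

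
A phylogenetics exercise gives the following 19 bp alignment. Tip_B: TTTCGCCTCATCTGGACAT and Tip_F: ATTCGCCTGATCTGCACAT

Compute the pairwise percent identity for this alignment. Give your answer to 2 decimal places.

84.21%

The sequences differ at positions 1 (T/A), 9 (C/G), 15 (G/C).
16 of the 19 sites match, so the percent identity is 16/19 × 100 = 84.21%.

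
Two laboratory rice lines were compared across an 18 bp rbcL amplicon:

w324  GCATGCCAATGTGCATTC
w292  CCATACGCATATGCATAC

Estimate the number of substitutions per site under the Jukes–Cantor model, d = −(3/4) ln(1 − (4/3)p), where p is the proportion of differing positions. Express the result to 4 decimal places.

The sequences differ at positions 1 (G/C), 5 (G/A), 7 (C/G), 8 (A/C), 11 (G/A), 17 (T/A).
p = 6/18 = 0.333333.
d = −0.75 · ln(1 − (4/3)·0.333333) = −0.75 · ln(0.555556) = −0.75 · (-0.587786) = 0.4408.

0.4408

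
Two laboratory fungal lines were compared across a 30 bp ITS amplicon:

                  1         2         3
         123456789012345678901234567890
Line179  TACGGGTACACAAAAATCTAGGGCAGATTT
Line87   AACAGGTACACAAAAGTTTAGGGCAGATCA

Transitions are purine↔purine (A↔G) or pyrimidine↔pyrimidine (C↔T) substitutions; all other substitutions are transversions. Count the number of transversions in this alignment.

The sequences differ at positions 1 (T/A, transversion), 4 (G/A, transition), 16 (A/G, transition), 18 (C/T, transition), 29 (T/C, transition), 30 (T/A, transversion).
Of the 6 differences, 4 transitions and 2 transversions, so the answer is 2.

2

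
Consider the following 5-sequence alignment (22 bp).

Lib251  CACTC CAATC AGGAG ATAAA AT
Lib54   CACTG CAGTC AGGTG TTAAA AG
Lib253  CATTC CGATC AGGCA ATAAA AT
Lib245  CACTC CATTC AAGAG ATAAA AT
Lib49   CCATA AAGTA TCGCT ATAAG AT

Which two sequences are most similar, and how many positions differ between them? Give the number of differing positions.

2

Pairwise Hamming distances:
  Lib251 vs Lib54: 5
  Lib251 vs Lib253: 4
  Lib251 vs Lib245: 2
  Lib251 vs Lib49: 11
  Lib54 vs Lib253: 8
  Lib54 vs Lib245: 6
  Lib54 vs Lib49: 12
  Lib253 vs Lib245: 6
  Lib253 vs Lib49: 11
  Lib245 vs Lib49: 11
The smallest is 2, between Lib251 and Lib245.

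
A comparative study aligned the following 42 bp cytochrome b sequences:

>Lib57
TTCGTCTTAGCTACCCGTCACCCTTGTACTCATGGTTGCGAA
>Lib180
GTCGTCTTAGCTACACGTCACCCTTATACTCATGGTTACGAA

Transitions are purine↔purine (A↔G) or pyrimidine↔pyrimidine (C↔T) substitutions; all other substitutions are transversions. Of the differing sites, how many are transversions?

2

The sequences differ at positions 1 (T/G, transversion), 15 (C/A, transversion), 26 (G/A, transition), 38 (G/A, transition).
Of the 4 differences, 2 transitions and 2 transversions, so the answer is 2.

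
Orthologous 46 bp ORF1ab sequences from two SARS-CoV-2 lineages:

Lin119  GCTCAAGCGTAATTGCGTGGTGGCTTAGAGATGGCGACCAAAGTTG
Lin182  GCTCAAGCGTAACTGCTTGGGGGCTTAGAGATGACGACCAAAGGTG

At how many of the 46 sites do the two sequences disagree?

Differing sites — 13:T/C; 17:G/T; 21:T/G; 34:G/A; 44:T/G.
That gives 5 mismatches out of 46 aligned sites, so the Hamming distance is 5.

5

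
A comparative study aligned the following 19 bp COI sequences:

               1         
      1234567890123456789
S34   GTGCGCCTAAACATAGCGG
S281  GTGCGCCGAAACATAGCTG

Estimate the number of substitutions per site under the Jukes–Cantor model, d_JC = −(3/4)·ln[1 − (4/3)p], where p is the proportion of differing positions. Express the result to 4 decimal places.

The sequences differ at positions 8 (T/G), 18 (G/T).
p = 2/19 = 0.105263.
d = −0.75 · ln(1 − (4/3)·0.105263) = −0.75 · ln(0.859649) = −0.75 · (-0.151231) = 0.1134.

0.1134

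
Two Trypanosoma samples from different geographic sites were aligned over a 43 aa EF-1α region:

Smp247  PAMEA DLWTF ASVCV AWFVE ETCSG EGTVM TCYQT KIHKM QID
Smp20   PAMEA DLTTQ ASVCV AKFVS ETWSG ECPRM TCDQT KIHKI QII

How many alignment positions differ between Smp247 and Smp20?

11

Differing sites — 8:W/T; 10:F/Q; 17:W/K; 20:E/S; 23:C/W; 27:G/C; 28:T/P; 29:V/R; 33:Y/D; 40:M/I; 43:D/I.
That gives 11 mismatches out of 43 aligned sites, so the Hamming distance is 11.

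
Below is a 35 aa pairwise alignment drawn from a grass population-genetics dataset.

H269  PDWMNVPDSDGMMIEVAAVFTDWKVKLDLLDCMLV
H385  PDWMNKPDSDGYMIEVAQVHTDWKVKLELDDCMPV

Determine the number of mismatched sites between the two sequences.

The sequences differ at positions 6 (V/K), 12 (M/Y), 18 (A/Q), 20 (F/H), 28 (D/E), 30 (L/D), 34 (L/P).
That gives 7 mismatches out of 35 aligned sites, so the Hamming distance is 7.

7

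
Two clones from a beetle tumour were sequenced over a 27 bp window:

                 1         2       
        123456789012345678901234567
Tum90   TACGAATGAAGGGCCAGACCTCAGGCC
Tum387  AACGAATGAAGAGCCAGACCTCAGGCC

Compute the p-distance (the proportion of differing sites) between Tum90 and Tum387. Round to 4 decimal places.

0.0741

The sequences differ at positions 1 (T/A), 12 (G/A).
There are 2 differences over 27 sites, so p = 2/27 = 0.0741.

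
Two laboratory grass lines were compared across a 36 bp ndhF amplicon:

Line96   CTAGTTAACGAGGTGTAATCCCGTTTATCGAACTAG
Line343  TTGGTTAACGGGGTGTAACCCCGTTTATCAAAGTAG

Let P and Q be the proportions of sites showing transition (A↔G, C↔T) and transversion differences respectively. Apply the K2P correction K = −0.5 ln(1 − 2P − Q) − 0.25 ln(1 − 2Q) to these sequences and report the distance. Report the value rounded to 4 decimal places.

Mismatches occur at site 1 (C↔T, transition), site 3 (A↔G, transition), site 11 (A↔G, transition), site 19 (T↔C, transition), site 30 (G↔A, transition), site 33 (C↔G, transversion).
Of the 6 differences, 5 transitions and 1 transversion over 36 sites: P = 5/36 = 0.138889, Q = 1/36 = 0.027778.
d = −0.5·ln(0.694444) − 0.25·ln(0.944444) = −0.5·(-0.364644) − 0.25·(-0.057159) = 0.1966.

0.1966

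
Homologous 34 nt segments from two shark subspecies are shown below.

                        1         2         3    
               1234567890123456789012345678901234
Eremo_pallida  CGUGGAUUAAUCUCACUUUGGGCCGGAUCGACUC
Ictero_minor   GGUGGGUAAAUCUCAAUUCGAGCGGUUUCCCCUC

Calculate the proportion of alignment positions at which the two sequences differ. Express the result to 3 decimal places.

Mismatches occur at site 1 (C↔G), site 6 (A↔G), site 8 (U↔A), site 16 (C↔A), site 19 (U↔C), site 21 (G↔A), site 24 (C↔G), site 26 (G↔U), site 27 (A↔U), site 30 (G↔C), site 31 (A↔C).
There are 11 differences over 34 sites, so p = 11/34 = 0.324.

0.324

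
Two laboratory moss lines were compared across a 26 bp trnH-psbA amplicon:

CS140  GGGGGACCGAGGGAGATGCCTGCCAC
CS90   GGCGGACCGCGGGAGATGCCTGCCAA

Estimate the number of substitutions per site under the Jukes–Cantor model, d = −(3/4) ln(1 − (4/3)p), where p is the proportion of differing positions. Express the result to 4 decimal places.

The sequences differ at positions 3 (G/C), 10 (A/C), 26 (C/A).
p = 3/26 = 0.115385.
d = −0.75 · ln(1 − (4/3)·0.115385) = −0.75 · ln(0.846153) = −0.75 · (-0.167055) = 0.1253.

0.1253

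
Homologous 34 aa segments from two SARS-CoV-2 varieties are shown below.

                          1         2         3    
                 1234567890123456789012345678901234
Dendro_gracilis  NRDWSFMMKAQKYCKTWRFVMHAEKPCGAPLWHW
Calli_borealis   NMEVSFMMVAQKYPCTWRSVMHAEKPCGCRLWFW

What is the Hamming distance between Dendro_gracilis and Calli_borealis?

10

Mismatches occur at site 2 (R/M), site 3 (D/E), site 4 (W/V), site 9 (K/V), site 14 (C/P), site 15 (K/C), site 19 (F/S), site 29 (A/C), site 30 (P/R), site 33 (H/F).
That gives 10 mismatches out of 34 aligned sites, so the Hamming distance is 10.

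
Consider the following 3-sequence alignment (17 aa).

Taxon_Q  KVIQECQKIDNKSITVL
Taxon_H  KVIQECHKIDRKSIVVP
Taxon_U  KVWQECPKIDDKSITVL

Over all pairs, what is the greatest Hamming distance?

Pairwise Hamming distances:
  Taxon_Q vs Taxon_H: 4
  Taxon_Q vs Taxon_U: 3
  Taxon_H vs Taxon_U: 5
The largest is 5, between Taxon_H and Taxon_U.

5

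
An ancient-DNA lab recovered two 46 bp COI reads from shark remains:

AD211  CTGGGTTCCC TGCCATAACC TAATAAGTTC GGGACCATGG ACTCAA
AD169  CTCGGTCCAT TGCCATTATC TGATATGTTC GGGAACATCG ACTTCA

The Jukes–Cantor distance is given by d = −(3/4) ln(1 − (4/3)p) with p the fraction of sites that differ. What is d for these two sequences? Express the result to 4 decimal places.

0.3206

Differing sites — 3:G/C; 7:T/C; 9:C/A; 10:C/T; 17:A/T; 19:C/T; 22:A/G; 26:A/T; 35:C/A; 39:G/C; 44:C/T; 45:A/C.
p = 12/46 = 0.260870.
d = −0.75 · ln(1 − (4/3)·0.260870) = −0.75 · ln(0.652173) = −0.75 · (-0.427445) = 0.3206.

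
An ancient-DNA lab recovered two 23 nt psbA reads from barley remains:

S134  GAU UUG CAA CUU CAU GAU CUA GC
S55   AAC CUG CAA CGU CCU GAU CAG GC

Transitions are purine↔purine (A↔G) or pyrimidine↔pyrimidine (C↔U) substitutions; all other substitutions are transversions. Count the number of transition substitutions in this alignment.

The sequences differ at positions 1 (G/A, transition), 3 (U/C, transition), 4 (U/C, transition), 11 (U/G, transversion), 14 (A/C, transversion), 20 (U/A, transversion), 21 (A/G, transition).
Of the 7 differences, 4 transitions and 3 transversions, so the answer is 4.

4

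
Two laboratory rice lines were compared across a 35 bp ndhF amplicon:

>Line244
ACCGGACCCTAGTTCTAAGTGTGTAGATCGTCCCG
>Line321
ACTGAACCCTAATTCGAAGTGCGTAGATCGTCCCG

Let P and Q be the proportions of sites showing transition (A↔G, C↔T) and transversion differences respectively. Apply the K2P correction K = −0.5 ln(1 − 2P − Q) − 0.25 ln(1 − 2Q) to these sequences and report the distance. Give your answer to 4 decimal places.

0.1633

The sequences differ at positions 3 (C/T, transition), 5 (G/A, transition), 12 (G/A, transition), 16 (T/G, transversion), 22 (T/C, transition).
Of the 5 differences, 4 transitions and 1 transversion over 35 sites: P = 4/35 = 0.114286, Q = 1/35 = 0.028571.
d = −0.5·ln(0.742857) − 0.25·ln(0.942858) = −0.5·(-0.297252) − 0.25·(-0.058840) = 0.1633.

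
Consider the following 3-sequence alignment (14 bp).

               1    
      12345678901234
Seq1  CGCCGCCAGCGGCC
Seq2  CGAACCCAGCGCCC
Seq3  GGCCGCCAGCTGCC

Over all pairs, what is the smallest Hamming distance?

Pairwise Hamming distances:
  Seq1 vs Seq2: 4
  Seq1 vs Seq3: 2
  Seq2 vs Seq3: 6
The smallest is 2, between Seq1 and Seq3.

2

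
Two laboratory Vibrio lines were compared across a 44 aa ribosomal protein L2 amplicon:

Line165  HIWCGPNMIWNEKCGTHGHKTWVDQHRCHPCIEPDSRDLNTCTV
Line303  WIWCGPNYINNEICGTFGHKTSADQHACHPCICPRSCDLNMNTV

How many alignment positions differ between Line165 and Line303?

Mismatches occur at site 1 (H/W), site 8 (M/Y), site 10 (W/N), site 13 (K/I), site 17 (H/F), site 22 (W/S), site 23 (V/A), site 27 (R/A), site 33 (E/C), site 35 (D/R), site 37 (R/C), site 41 (T/M), site 42 (C/N).
That gives 13 mismatches out of 44 aligned sites, so the Hamming distance is 13.

13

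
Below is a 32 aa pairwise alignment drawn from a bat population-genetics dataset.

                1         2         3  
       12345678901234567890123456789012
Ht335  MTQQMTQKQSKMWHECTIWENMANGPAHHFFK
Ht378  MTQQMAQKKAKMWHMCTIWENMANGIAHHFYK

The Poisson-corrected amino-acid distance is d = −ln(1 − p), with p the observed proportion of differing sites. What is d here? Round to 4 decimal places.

Differing sites — 6:T/A; 9:Q/K; 10:S/A; 15:E/M; 26:P/I; 31:F/Y.
p = 6/32 = 0.187500.
d = −ln(1 − 0.187500) = −ln(0.812500) = 0.2076.

0.2076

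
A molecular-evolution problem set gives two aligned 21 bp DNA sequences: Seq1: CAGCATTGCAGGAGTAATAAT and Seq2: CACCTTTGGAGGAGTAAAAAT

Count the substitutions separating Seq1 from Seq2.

4

Differing sites — 3:G/C; 5:A/T; 9:C/G; 18:T/A.
That gives 4 mismatches out of 21 aligned sites, so the Hamming distance is 4.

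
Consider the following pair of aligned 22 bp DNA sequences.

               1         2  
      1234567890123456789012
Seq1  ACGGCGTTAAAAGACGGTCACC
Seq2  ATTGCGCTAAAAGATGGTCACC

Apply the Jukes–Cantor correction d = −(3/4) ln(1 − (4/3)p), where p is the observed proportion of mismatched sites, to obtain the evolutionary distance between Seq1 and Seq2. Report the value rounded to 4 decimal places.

0.2082

Differing sites — 2:C/T; 3:G/T; 7:T/C; 15:C/T.
p = 4/22 = 0.181818.
d = −0.75 · ln(1 − (4/3)·0.181818) = −0.75 · ln(0.757576) = −0.75 · (-0.277631) = 0.2082.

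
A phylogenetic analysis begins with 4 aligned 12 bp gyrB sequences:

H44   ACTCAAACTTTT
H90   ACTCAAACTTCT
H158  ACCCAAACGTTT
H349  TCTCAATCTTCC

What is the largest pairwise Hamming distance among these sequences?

6

Pairwise Hamming distances:
  H44 vs H90: 1
  H44 vs H158: 2
  H44 vs H349: 4
  H90 vs H158: 3
  H90 vs H349: 3
  H158 vs H349: 6
The largest is 6, between H158 and H349.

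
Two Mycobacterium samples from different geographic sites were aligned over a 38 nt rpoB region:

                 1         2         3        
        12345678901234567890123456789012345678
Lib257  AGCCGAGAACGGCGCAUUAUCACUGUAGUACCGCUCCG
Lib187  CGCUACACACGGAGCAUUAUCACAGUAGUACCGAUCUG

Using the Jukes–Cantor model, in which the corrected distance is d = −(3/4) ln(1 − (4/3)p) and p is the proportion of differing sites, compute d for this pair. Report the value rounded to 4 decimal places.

0.3241

The sequences differ at positions 1 (A/C), 4 (C/U), 5 (G/A), 6 (A/C), 7 (G/A), 8 (A/C), 13 (C/A), 24 (U/A), 34 (C/A), 37 (C/U).
p = 10/38 = 0.263158.
d = −0.75 · ln(1 − (4/3)·0.263158) = −0.75 · ln(0.649123) = −0.75 · (-0.432133) = 0.3241.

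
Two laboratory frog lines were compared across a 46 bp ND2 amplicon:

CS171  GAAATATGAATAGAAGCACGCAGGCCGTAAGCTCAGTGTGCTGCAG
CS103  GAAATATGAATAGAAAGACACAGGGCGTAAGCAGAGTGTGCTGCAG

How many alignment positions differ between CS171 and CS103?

Mismatches occur at site 16 (G↔A), site 17 (C↔G), site 20 (G↔A), site 25 (C↔G), site 33 (T↔A), site 34 (C↔G).
That gives 6 mismatches out of 46 aligned sites, so the Hamming distance is 6.

6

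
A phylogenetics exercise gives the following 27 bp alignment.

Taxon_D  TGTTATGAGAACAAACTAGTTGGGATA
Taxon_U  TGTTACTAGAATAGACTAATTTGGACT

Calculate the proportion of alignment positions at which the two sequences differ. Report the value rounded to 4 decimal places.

0.2963

The sequences differ at positions 6 (T/C), 7 (G/T), 12 (C/T), 14 (A/G), 19 (G/A), 22 (G/T), 26 (T/C), 27 (A/T).
There are 8 differences over 27 sites, so p = 8/27 = 0.2963.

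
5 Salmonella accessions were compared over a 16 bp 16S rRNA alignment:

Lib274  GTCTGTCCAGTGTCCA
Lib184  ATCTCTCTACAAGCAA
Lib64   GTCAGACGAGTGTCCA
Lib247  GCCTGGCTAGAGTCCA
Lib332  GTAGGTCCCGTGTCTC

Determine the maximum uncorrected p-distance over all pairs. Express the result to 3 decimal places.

Pairwise Hamming distances:
  Lib274 vs Lib184: 8
  Lib274 vs Lib64: 3
  Lib274 vs Lib247: 4
  Lib274 vs Lib332: 5
  Lib184 vs Lib64: 10
  Lib184 vs Lib247: 8
  Lib184 vs Lib332: 12
  Lib64 vs Lib247: 5
  Lib64 vs Lib332: 7
  Lib247 vs Lib332: 9
The largest is 12 mismatches, between Lib184 and Lib332; p = 12/16 = 0.750.

0.750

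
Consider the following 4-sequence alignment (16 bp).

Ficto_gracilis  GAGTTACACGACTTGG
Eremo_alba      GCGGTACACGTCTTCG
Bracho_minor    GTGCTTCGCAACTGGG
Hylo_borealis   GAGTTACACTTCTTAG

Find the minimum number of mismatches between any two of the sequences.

3

Pairwise Hamming distances:
  Ficto_gracilis vs Eremo_alba: 4
  Ficto_gracilis vs Bracho_minor: 6
  Ficto_gracilis vs Hylo_borealis: 3
  Eremo_alba vs Bracho_minor: 8
  Eremo_alba vs Hylo_borealis: 4
  Bracho_minor vs Hylo_borealis: 8
The smallest is 3, between Ficto_gracilis and Hylo_borealis.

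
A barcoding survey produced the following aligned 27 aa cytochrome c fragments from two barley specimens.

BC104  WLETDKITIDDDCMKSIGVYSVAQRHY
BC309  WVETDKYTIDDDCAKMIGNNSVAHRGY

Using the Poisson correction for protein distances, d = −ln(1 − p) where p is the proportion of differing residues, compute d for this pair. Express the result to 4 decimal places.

Mismatches occur at site 2 (L↔V), site 7 (I↔Y), site 14 (M↔A), site 16 (S↔M), site 19 (V↔N), site 20 (Y↔N), site 24 (Q↔H), site 26 (H↔G).
p = 8/27 = 0.296296.
d = −ln(1 − 0.296296) = −ln(0.703704) = 0.3514.

0.3514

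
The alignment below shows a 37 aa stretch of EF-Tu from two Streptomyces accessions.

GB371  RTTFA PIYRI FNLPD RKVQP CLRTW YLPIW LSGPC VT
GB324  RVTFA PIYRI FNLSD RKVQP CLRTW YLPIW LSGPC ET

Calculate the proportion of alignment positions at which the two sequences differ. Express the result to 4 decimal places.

Mismatches occur at site 2 (T/V), site 14 (P/S), site 36 (V/E).
There are 3 differences over 37 sites, so p = 3/37 = 0.0811.

0.0811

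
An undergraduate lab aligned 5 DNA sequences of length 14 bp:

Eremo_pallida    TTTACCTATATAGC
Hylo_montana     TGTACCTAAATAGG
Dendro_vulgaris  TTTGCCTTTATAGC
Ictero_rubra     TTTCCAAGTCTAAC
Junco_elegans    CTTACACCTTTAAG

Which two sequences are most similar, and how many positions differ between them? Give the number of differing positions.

Pairwise Hamming distances:
  Eremo_pallida vs Hylo_montana: 3
  Eremo_pallida vs Dendro_vulgaris: 2
  Eremo_pallida vs Ictero_rubra: 6
  Eremo_pallida vs Junco_elegans: 7
  Hylo_montana vs Dendro_vulgaris: 5
  Hylo_montana vs Ictero_rubra: 9
  Hylo_montana vs Junco_elegans: 8
  Dendro_vulgaris vs Ictero_rubra: 6
  Dendro_vulgaris vs Junco_elegans: 8
  Ictero_rubra vs Junco_elegans: 6
The smallest is 2, between Eremo_pallida and Dendro_vulgaris.

2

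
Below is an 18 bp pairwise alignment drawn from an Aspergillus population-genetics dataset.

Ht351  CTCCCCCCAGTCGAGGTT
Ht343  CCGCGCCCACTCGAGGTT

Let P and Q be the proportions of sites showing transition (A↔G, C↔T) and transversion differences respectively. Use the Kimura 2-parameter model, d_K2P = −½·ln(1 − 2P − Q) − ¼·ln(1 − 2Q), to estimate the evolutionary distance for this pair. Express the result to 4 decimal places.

0.2641

Differing sites — 2:T/C (Ti); 3:C/G (Tv); 5:C/G (Tv); 10:G/C (Tv).
Of the 4 differences, 1 transition and 3 transversions over 18 sites: P = 1/18 = 0.055556, Q = 3/18 = 0.166667.
d = −0.5·ln(0.722221) − 0.25·ln(0.666666) = −0.5·(-0.325424) − 0.25·(-0.405466) = 0.2641.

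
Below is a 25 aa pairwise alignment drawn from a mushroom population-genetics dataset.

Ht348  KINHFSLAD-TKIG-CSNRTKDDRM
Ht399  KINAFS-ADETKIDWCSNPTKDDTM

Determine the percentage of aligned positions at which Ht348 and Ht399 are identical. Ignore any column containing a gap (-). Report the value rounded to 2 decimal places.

81.82%

Excluding the 3 gap columns leaves 22 comparable sites.
The sequences differ at positions 4 (H/A), 14 (G/D), 19 (R/P), 24 (R/T).
18 of the 22 comparable sites match, so the percent identity is 18/22 × 100 = 81.82%.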